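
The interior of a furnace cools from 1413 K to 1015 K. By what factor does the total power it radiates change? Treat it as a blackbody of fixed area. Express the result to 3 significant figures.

P ∝ T⁴, so P₂/P₁ = (T₂/T₁)⁴ = (1015/1413)⁴ = (0.718330)⁴ = 0.266.

P₂/P₁ ≈ 0.266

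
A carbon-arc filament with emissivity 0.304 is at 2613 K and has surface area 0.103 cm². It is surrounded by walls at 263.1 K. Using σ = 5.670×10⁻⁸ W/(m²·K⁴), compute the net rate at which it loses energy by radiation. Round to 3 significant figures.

Area A = 0.103 cm² = 1.03×10⁻⁵ m².
Net radiated power P_net = εσA(T⁴ − T₀⁴) = 0.304×5.670×10⁻⁸×1.03×10⁻⁵×(2613⁴ − 263.1⁴).
T⁴ − T₀⁴ = 4.66184×10¹³ − 4.79163×10⁹ = 4.66136×10¹³ K⁴, so P_net = 8.28 W.

Net loss ≈ 8.28 W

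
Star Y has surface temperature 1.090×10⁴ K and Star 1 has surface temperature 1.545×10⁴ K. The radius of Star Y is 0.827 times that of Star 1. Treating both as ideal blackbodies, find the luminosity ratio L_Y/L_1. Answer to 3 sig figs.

L_Y/L_1 ≈ 0.169

L ∝ R²T⁴, so L_Y/L_1 = (R_Y/R_1)²(T_Y/T_1)⁴ = (0.827)² × (1.090×10⁴/1.545×10⁴)⁴ = 0.683929 × 0.247738 = 0.169.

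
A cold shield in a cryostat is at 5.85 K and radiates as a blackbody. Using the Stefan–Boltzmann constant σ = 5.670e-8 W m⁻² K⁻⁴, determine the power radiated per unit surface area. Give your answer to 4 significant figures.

Stefan–Boltzmann: I = σT⁴ = 5.670×10⁻⁸ × (5.85)⁴ = 6.641×10⁻⁵ W/m².

I ≈ 6.641×10⁻⁵ W/m²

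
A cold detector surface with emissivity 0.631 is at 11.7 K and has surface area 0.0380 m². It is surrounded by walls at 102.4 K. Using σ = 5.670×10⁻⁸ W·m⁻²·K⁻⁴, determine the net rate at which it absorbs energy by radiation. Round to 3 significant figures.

Area A = 0.0380 m².
Net radiated power P_net = εσA(T⁴ − T₀⁴) = 0.631×5.670×10⁻⁸×0.0380×(11.7⁴ − 102.4⁴).
T⁴ − T₀⁴ = 18738.9 − 1.09951×10⁸ = -1.09932×10⁸ K⁴, so P_net = -0.149 W — negative, meaning a net gain of 0.149 W.

Net gain ≈ 0.149 W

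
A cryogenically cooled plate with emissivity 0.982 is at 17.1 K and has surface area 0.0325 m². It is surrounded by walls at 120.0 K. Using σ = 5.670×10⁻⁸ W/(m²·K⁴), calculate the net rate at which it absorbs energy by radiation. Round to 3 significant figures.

Area A = 0.0325 m².
Net radiated power P_net = εσA(T⁴ − T₀⁴) = 0.982×5.670×10⁻⁸×0.0325×(17.1⁴ − 120.0⁴).
T⁴ − T₀⁴ = 85503.6 − 2.07360×10⁸ = -2.07274×10⁸ K⁴, so P_net = -0.375 W — negative, meaning a net gain of 0.375 W.

Net gain ≈ 0.375 W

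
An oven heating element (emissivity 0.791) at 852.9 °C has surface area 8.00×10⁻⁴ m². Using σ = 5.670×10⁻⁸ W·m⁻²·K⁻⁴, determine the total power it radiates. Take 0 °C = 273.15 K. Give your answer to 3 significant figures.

T = 852.9 °C + 273.15 = 1126.05 K.
Area A = 8.00×10⁻⁴ m².
P = εσAT⁴ = 0.791 × 5.670×10⁻⁸ × 8.00×10⁻⁴ × (1126.05)⁴ = 57.7 W.

P ≈ 57.7 W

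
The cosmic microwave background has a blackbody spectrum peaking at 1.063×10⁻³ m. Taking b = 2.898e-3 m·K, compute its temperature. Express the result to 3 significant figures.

T ≈ 2.73 K

Wien's law gives T = b/λ_max = (2.898×10⁻³ m·K)/(1.063×10⁻³ m) = 2.73 K.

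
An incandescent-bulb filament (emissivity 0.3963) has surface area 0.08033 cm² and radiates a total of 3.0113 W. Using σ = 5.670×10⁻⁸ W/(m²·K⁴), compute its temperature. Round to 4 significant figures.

Area A = 0.08033 cm² = 8.033×10⁻⁶ m².
P = εσAT⁴ ⇒ T = (P/(εσA))^(1/4) = (3.0113/(0.3963×5.670×10⁻⁸×8.033×10⁻⁶))^(1/4) = 2021 K.

T ≈ 2021 K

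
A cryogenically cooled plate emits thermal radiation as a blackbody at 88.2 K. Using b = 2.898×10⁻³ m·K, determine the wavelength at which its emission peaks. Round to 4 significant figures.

λ_max ≈ 32.86 μm

Wien's displacement law: λ_max = b/T = (2.898×10⁻³ m·K)/(88.2 K) = 3.2857×10⁻⁵ m.
That is 32.86 μm, in the infrared range.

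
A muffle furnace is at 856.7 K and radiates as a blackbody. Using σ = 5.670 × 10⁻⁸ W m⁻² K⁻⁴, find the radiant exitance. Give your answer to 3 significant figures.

I ≈ 3.05×10⁴ W/m²

Stefan–Boltzmann: I = σT⁴ = 5.670×10⁻⁸ × (856.7)⁴ = 3.05×10⁴ W/m².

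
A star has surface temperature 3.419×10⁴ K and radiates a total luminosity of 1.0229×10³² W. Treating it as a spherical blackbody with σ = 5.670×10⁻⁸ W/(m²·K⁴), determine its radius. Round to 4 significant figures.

L = 4πR²σT⁴ ⇒ R = √(L/(4πσT⁴)).
σT⁴ = 7.74782×10¹⁰ W/m², so R = √(1.0229×10³²/(4π×7.74782×10¹⁰)) = 1.025×10¹⁰ m.

R ≈ 1.025×10¹⁰ m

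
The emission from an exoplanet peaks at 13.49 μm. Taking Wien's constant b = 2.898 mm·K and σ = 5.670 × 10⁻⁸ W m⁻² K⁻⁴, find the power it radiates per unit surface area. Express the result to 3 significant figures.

Wien's law: T = b/λ_max = 2.898×10⁻³/1.349×10⁻⁵ = 214.826 K.
Then I = σT⁴ = 5.670×10⁻⁸×(214.826)⁴ = 121 W/m².

I ≈ 121 W/m²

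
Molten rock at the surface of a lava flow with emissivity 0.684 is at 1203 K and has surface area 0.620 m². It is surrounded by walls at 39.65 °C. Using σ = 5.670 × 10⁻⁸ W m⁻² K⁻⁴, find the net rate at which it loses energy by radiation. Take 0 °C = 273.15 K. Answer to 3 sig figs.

Surroundings: T = 39.65 °C + 273.15 = 312.80 K.
Area A = 0.620 m².
Net radiated power P_net = εσA(T⁴ − T₀⁴) = 0.684×5.670×10⁻⁸×0.620×(1203⁴ − 312.80⁴).
T⁴ − T₀⁴ = 2.09441×10¹² − 9.57342×10⁹ = 2.08484×10¹² K⁴, so P_net = 5.01×10⁴ W.

Net loss ≈ 5.01×10⁴ W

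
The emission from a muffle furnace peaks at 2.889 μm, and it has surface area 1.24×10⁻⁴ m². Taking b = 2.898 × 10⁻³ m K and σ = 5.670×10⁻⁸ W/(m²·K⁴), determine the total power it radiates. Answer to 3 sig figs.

P ≈ 7.12 W

Wien's law: T = b/λ_max = 2.898×10⁻³/2.889×10⁻⁶ = 1003.12 K.
Area A = 1.24×10⁻⁴ m².
Then P = σAT⁴ = 5.670×10⁻⁸×1.24×10⁻⁴×(1003.12)⁴ = 7.12 W.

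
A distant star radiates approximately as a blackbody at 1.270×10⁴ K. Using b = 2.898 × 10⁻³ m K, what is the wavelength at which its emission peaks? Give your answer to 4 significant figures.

λ_max ≈ 228.2 nm

Wien's displacement law: λ_max = b/T = (2.898×10⁻³ m·K)/(1.270×10⁴ K) = 2.2819×10⁻⁷ m.
That is 228.2 nm, in the ultraviolet range.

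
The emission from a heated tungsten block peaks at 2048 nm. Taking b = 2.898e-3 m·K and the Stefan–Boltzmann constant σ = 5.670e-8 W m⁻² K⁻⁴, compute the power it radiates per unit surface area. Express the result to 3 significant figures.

I ≈ 2.27×10⁵ W/m²

Wien's law: T = b/λ_max = 2.898×10⁻³/2.048×10⁻⁶ = 1415.04 K.
Then I = σT⁴ = 5.670×10⁻⁸×(1415.04)⁴ = 2.27×10⁵ W/m².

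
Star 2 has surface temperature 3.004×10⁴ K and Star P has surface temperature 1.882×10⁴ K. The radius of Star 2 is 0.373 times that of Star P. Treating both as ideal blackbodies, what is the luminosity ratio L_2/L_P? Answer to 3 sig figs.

L_2/L_P ≈ 0.903

L ∝ R²T⁴, so L_2/L_P = (R_2/R_P)²(T_2/T_P)⁴ = (0.373)² × (3.004×10⁴/1.882×10⁴)⁴ = 0.139129 × 6.49114 = 0.903.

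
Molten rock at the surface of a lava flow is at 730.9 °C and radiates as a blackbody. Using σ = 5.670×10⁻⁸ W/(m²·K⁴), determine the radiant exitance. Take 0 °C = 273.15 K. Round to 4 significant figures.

T = 730.9 °C + 273.15 = 1004.05 K.
Stefan–Boltzmann: I = σT⁴ = 5.670×10⁻⁸ × (1004.05)⁴ = 5.762×10⁴ W/m².

I ≈ 5.762×10⁴ W/m²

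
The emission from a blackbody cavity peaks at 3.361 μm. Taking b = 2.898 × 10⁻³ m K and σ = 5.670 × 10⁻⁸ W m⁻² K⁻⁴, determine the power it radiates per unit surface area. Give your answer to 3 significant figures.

I ≈ 3.13×10⁴ W/m²

Wien's law: T = b/λ_max = 2.898×10⁻³/3.361×10⁻⁶ = 862.243 K.
Then I = σT⁴ = 5.670×10⁻⁸×(862.243)⁴ = 3.13×10⁴ W/m².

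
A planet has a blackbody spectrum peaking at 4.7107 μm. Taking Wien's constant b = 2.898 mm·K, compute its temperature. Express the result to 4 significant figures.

T ≈ 615.2 K

Wien's law gives T = b/λ_max = (2.898×10⁻³ m·K)/(4.7107×10⁻⁶ m) = 615.2 K.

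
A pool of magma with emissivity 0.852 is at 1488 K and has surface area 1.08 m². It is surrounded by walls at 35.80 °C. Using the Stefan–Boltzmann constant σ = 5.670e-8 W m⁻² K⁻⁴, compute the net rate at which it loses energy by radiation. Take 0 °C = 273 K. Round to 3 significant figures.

Net loss ≈ 2.55×10⁵ W

Surroundings: T = 35.80 °C + 273 = 308.80 K.
Area A = 1.08 m².
Net radiated power P_net = εσA(T⁴ − T₀⁴) = 0.852×5.670×10⁻⁸×1.08×(1488⁴ − 308.80⁴).
T⁴ − T₀⁴ = 4.90243×10¹² − 9.09304×10⁹ = 4.89334×10¹² K⁴, so P_net = 2.55×10⁵ W.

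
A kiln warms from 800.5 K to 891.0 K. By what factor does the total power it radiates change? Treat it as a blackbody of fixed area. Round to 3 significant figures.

P₂/P₁ ≈ 1.53

P ∝ T⁴, so P₂/P₁ = (T₂/T₁)⁴ = (891.0/800.5)⁴ = (1.11305)⁴ = 1.53.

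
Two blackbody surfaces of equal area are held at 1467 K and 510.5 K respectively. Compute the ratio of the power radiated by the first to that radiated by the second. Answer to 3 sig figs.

P₁/P₂ ≈ 68.2

With equal areas, P₁/P₂ = (T₁/T₂)⁴ = (1467/510.5)⁴ = 68.2.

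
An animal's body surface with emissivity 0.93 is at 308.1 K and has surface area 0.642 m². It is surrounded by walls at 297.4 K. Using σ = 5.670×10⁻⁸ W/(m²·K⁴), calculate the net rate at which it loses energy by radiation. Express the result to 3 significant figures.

Area A = 0.642 m².
Net radiated power P_net = εσA(T⁴ − T₀⁴) = 0.93×5.670×10⁻⁸×0.642×(308.1⁴ − 297.4⁴).
T⁴ − T₀⁴ = 9.01087×10⁹ − 7.82283×10⁹ = 1.18804×10⁹ K⁴, so P_net = 40.2 W.

Net loss ≈ 40.2 W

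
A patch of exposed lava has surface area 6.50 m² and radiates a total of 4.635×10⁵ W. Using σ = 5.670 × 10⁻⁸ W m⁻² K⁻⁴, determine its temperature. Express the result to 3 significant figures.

Area A = 6.50 m².
P = σAT⁴ ⇒ T = (P/(σA))^(1/4) = (4.635×10⁵/(5.670×10⁻⁸×6.50))^(1/4) = 1.06×10³ K.

T ≈ 1.06×10³ K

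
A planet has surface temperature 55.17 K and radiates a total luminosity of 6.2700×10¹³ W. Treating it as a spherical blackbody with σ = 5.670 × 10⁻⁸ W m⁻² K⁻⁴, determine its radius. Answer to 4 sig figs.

L = 4πR²σT⁴ ⇒ R = √(L/(4πσT⁴)).
σT⁴ = 0.525285 W/m², so R = √(6.2700×10¹³/(4π×0.525285)) = 3.082×10⁶ m.

R ≈ 3.082×10⁶ m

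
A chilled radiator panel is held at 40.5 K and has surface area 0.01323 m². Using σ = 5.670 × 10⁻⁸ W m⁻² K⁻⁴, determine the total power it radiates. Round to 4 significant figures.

P ≈ 2.018×10⁻³ W

Area A = 0.01323 m².
P = σAT⁴ = 5.670×10⁻⁸ × 0.01323 × (40.5)⁴ = 2.018×10⁻³ W.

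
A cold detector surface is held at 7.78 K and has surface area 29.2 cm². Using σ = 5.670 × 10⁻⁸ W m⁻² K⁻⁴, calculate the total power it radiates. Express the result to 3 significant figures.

P ≈ 6.07×10⁻⁷ W

Area A = 29.2 cm² = 2.92×10⁻³ m².
P = σAT⁴ = 5.670×10⁻⁸ × 2.92×10⁻³ × (7.78)⁴ = 6.07×10⁻⁷ W.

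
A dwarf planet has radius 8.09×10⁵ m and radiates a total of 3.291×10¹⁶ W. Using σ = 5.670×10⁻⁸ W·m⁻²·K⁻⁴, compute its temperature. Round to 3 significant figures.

Surface area A = 4πR² = 4π(8.09×10⁵ m)² = 8.22445×10¹² m².
P = σAT⁴ ⇒ T = (P/(σA))^(1/4) = (3.291×10¹⁶/(5.670×10⁻⁸×8.22445×10¹²))^(1/4) = 515 K.

T ≈ 515 K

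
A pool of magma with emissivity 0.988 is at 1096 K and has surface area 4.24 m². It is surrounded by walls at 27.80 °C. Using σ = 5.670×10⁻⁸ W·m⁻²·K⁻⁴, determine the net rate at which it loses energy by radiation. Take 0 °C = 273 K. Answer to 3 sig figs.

Net loss ≈ 3.41×10⁵ W

Surroundings: T = 27.80 °C + 273 = 300.80 K.
Area A = 4.24 m².
Net radiated power P_net = εσA(T⁴ − T₀⁴) = 0.988×5.670×10⁻⁸×4.24×(1096⁴ − 300.80⁴).
T⁴ − T₀⁴ = 1.44292×10¹² − 8.18675×10⁹ = 1.43473×10¹² K⁴, so P_net = 3.41×10⁵ W.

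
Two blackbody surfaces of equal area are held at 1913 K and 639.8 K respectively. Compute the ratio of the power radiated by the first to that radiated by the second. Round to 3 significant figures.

P₁/P₂ ≈ 79.9

With equal areas, P₁/P₂ = (T₁/T₂)⁴ = (1913/639.8)⁴ = 79.9.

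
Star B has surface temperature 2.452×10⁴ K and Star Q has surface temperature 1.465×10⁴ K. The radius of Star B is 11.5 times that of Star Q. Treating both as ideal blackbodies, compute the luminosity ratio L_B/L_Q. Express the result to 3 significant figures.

L_B/L_Q ≈ 1.04×10³

L ∝ R²T⁴, so L_B/L_Q = (R_B/R_Q)²(T_B/T_Q)⁴ = (11.5)² × (2.452×10⁴/1.465×10⁴)⁴ = 132.25 × 7.84750 = 1.04×10³.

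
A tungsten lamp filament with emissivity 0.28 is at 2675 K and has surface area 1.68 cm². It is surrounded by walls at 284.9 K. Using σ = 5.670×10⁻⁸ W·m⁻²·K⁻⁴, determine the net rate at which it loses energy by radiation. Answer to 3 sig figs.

Net loss ≈ 137 W

Area A = 1.68 cm² = 1.68×10⁻⁴ m².
Net radiated power P_net = εσA(T⁴ − T₀⁴) = 0.28×5.670×10⁻⁸×1.68×10⁻⁴×(2675⁴ − 284.9⁴).
T⁴ − T₀⁴ = 5.12030×10¹³ − 6.58825×10⁹ = 5.11964×10¹³ K⁴, so P_net = 137 W.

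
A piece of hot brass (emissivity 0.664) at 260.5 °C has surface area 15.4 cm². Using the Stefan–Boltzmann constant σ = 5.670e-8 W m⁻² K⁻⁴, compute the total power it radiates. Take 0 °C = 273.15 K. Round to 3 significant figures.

P ≈ 4.70 W

T = 260.5 °C + 273.15 = 533.65 K.
Area A = 15.4 cm² = 1.54×10⁻³ m².
P = εσAT⁴ = 0.664 × 5.670×10⁻⁸ × 1.54×10⁻³ × (533.65)⁴ = 4.70 W.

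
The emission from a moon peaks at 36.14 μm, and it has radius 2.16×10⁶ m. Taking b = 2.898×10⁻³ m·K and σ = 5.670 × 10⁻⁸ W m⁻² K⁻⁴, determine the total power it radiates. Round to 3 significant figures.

P ≈ 1.37×10¹⁴ W

Wien's law: T = b/λ_max = 2.898×10⁻³/3.614×10⁻⁵ = 80.1882 K.
Surface area A = 4πR² = 4π(2.16×10⁶ m)² = 5.86297×10¹³ m².
Then P = σAT⁴ = 5.670×10⁻⁸×5.86297×10¹³×(80.1882)⁴ = 1.37×10¹⁴ W.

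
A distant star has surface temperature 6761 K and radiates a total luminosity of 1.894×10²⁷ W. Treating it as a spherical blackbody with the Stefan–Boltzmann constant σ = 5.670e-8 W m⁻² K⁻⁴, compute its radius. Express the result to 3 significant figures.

L = 4πR²σT⁴ ⇒ R = √(L/(4πσT⁴)).
σT⁴ = 1.18475×10⁸ W/m², so R = √(1.894×10²⁷/(4π×1.18475×10⁸)) = 1.13×10⁹ m.

R ≈ 1.13×10⁹ m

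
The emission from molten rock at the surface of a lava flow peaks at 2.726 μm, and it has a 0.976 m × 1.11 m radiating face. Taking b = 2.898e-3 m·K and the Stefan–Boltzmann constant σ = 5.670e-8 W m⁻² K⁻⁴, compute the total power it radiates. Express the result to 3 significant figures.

P ≈ 7.85×10⁴ W

Wien's law: T = b/λ_max = 2.898×10⁻³/2.726×10⁻⁶ = 1063.10 K.
Area A = 0.976 × 1.11 = 1.08336 m².
Then P = σAT⁴ = 5.670×10⁻⁸×1.08336×(1063.10)⁴ = 7.85×10⁴ W.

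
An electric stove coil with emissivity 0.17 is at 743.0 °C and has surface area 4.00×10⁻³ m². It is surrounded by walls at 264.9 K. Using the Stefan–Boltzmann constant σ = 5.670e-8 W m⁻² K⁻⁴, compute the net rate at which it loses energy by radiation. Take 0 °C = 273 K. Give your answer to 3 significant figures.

Net loss ≈ 40.9 W

T = 743.0 °C + 273 = 1016.0 K.
Area A = 4.00×10⁻³ m².
Net radiated power P_net = εσA(T⁴ − T₀⁴) = 0.17×5.670×10⁻⁸×4.00×10⁻³×(1016.0⁴ − 264.9⁴).
T⁴ − T₀⁴ = 1.06555×10¹² − 4.92411×10⁹ = 1.06063×10¹² K⁴, so P_net = 40.9 W.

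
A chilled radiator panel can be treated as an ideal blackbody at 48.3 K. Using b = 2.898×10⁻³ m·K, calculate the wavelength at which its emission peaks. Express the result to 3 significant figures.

Wien's displacement law: λ_max = b/T = (2.898×10⁻³ m·K)/(48.3 K) = 6.000×10⁻⁵ m.
That is 60.0 μm, in the infrared range.

λ_max ≈ 60.0 μm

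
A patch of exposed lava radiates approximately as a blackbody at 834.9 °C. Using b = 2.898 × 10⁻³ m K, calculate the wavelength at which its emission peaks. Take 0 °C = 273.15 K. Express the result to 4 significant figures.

T = 834.9 °C + 273.15 = 1108.05 K.
Wien's displacement law: λ_max = b/T = (2.898×10⁻³ m·K)/(1108.05 K) = 2.6154×10⁻⁶ m.
That is 2615 nm, in the infrared range.

λ_max ≈ 2615 nm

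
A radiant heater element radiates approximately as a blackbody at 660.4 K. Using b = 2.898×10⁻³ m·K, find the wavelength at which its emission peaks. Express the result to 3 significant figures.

λ_max ≈ 4.39 μm

Wien's displacement law: λ_max = b/T = (2.898×10⁻³ m·K)/(660.4 K) = 4.388×10⁻⁶ m.
That is 4.39 μm, in the infrared range.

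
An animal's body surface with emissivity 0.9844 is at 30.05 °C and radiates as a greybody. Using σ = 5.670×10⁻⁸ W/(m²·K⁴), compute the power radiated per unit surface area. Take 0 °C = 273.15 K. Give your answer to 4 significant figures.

T = 30.05 °C + 273.15 = 303.20 K.
Stefan–Boltzmann: I = εσT⁴ = 0.9844 × 5.670×10⁻⁸ × (303.20)⁴ = 471.7 W/m².

I ≈ 471.7 W/m²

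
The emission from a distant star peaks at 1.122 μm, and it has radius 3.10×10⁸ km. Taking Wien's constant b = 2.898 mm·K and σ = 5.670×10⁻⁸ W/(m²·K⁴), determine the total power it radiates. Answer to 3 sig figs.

Wien's law: T = b/λ_max = 2.898×10⁻³/1.122×10⁻⁶ = 2582.89 K.
Surface area A = 4πR² = 4π(3.10×10¹¹ m)² = 1.20763×10²⁴ m².
Then P = σAT⁴ = 5.670×10⁻⁸×1.20763×10²⁴×(2582.89)⁴ = 3.05×10³⁰ W.

P ≈ 3.05×10³⁰ W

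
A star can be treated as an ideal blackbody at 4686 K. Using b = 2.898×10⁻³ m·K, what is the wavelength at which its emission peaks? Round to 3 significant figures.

λ_max ≈ 618 nm

Wien's displacement law: λ_max = b/T = (2.898×10⁻³ m·K)/(4686 K) = 6.184×10⁻⁷ m.
That is 618 nm, in the visible range.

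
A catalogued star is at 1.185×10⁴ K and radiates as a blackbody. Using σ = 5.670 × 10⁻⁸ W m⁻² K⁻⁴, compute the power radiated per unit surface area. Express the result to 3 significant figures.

Stefan–Boltzmann: I = σT⁴ = 5.670×10⁻⁸ × (1.185×10⁴)⁴ = 1.12×10⁹ W/m².

I ≈ 1.12×10⁹ W/m²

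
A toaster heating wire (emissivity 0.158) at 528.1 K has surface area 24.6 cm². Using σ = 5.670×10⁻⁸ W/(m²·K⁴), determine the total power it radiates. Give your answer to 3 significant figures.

P ≈ 1.71 W

Area A = 24.6 cm² = 2.46×10⁻³ m².
P = εσAT⁴ = 0.158 × 5.670×10⁻⁸ × 2.46×10⁻³ × (528.1)⁴ = 1.71 W.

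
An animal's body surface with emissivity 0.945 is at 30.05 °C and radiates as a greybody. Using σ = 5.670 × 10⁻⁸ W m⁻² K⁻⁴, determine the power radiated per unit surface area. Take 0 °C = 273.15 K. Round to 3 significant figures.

T = 30.05 °C + 273.15 = 303.20 K.
Stefan–Boltzmann: I = εσT⁴ = 0.945 × 5.670×10⁻⁸ × (303.20)⁴ = 453 W/m².

I ≈ 453 W/m²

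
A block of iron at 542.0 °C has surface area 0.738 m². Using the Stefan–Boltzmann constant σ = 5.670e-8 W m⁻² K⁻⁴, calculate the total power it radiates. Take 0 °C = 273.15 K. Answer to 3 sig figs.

T = 542.0 °C + 273.15 = 815.15 K.
Area A = 0.738 m².
P = σAT⁴ = 5.670×10⁻⁸ × 0.738 × (815.15)⁴ = 1.85×10⁴ W.

P ≈ 1.85×10⁴ W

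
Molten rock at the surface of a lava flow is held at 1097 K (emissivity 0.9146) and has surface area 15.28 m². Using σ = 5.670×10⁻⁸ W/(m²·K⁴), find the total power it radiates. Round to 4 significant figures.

Area A = 15.28 m².
P = εσAT⁴ = 0.9146 × 5.670×10⁻⁸ × 15.28 × (1097)⁴ = 1.148×10⁶ W.

P ≈ 1.148×10⁶ W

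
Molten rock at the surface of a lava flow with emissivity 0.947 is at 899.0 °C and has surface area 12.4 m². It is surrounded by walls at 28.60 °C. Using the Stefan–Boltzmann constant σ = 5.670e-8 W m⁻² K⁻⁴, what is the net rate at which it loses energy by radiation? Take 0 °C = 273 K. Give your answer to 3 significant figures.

Net loss ≈ 1.25×10⁶ W

T = 899.0 °C + 273 = 1172.0 K.
Surroundings: T = 28.60 °C + 273 = 301.60 K.
Area A = 12.4 m².
Net radiated power P_net = εσA(T⁴ − T₀⁴) = 0.947×5.670×10⁻⁸×12.4×(1172.0⁴ − 301.60⁴).
T⁴ − T₀⁴ = 1.88673×10¹² − 8.27419×10⁹ = 1.87846×10¹² K⁴, so P_net = 1.25×10⁶ W.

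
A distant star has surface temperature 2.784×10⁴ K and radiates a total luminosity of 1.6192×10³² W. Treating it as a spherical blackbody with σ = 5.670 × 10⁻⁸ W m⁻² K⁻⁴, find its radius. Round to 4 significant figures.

R ≈ 1.945×10¹⁰ m

L = 4πR²σT⁴ ⇒ R = √(L/(4πσT⁴)).
σT⁴ = 3.40612×10¹⁰ W/m², so R = √(1.6192×10³²/(4π×3.40612×10¹⁰)) = 1.945×10¹⁰ m.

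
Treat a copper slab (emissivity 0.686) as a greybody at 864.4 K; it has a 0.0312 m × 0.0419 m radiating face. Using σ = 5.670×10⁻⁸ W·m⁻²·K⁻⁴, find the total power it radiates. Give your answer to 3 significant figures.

P ≈ 28.4 W

Area A = 0.0312 × 0.0419 = 1.30728×10⁻³ m².
P = εσAT⁴ = 0.686 × 5.670×10⁻⁸ × 1.30728×10⁻³ × (864.4)⁴ = 28.4 W.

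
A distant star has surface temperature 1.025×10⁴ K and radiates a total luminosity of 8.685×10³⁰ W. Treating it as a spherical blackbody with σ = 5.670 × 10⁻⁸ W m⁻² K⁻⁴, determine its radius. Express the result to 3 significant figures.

R ≈ 3.32×10¹⁰ m

L = 4πR²σT⁴ ⇒ R = √(L/(4πσT⁴)).
σT⁴ = 6.25862×10⁸ W/m², so R = √(8.685×10³⁰/(4π×6.25862×10⁸)) = 3.32×10¹⁰ m.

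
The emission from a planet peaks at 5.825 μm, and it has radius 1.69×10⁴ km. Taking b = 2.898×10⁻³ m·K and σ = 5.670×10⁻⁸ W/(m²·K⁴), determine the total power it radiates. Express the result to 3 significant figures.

P ≈ 1.25×10¹⁹ W

Wien's law: T = b/λ_max = 2.898×10⁻³/5.825×10⁻⁶ = 497.511 K.
Surface area A = 4πR² = 4π(1.69×10⁷ m)² = 3.58908×10¹⁵ m².
Then P = σAT⁴ = 5.670×10⁻⁸×3.58908×10¹⁵×(497.511)⁴ = 1.25×10¹⁹ W.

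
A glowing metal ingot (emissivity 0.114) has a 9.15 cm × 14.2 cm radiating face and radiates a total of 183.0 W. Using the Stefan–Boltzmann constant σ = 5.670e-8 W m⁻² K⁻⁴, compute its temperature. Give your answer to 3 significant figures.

Area A = 0.0915 × 0.142 = 0.012993 m².
P = εσAT⁴ ⇒ T = (P/(εσA))^(1/4) = (183.0/(0.114×5.670×10⁻⁸×0.012993))^(1/4) = 1.21×10³ K.

T ≈ 1.21×10³ K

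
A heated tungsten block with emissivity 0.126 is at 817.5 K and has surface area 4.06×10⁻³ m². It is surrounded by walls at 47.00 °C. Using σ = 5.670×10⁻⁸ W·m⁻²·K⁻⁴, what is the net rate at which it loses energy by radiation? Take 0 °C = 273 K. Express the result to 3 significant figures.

Net loss ≈ 12.7 W

Surroundings: T = 47.00 °C + 273 = 320.00 K.
Area A = 4.06×10⁻³ m².
Net radiated power P_net = εσA(T⁴ − T₀⁴) = 0.126×5.670×10⁻⁸×4.06×10⁻³×(817.5⁴ − 320.00⁴).
T⁴ − T₀⁴ = 4.46633×10¹¹ − 1.04858×10¹⁰ = 4.36147×10¹¹ K⁴, so P_net = 12.7 W.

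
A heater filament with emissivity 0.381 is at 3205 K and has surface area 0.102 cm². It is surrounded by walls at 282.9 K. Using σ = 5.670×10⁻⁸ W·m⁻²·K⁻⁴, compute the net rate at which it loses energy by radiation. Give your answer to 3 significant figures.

Area A = 0.102 cm² = 1.02×10⁻⁵ m².
Net radiated power P_net = εσA(T⁴ − T₀⁴) = 0.381×5.670×10⁻⁸×1.02×10⁻⁵×(3205⁴ − 282.9⁴).
T⁴ − T₀⁴ = 1.05514×10¹⁴ − 6.40519×10⁹ = 1.05508×10¹⁴ K⁴, so P_net = 23.2 W.

Net loss ≈ 23.2 W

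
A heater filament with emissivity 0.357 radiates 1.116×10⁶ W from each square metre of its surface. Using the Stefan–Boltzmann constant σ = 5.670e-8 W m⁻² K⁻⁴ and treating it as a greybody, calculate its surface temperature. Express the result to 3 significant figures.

I = εσT⁴, so T = (I/εσ)^(1/4) = (1.116×10⁶/(0.357×5.670×10⁻⁸))^(1/4) = 2.72×10³ K.

T ≈ 2.72×10³ K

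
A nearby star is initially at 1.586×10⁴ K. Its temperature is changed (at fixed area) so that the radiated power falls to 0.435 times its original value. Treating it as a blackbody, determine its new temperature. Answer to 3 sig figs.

T₂ ≈ 1.29×10⁴ K

P ∝ T⁴, so T₂/T₁ = (P₂/P₁)^(1/4) = (0.435)^(1/4) = 0.812124.
T₂ = 1.586×10⁴ × 0.812124 = 1.29×10⁴ K.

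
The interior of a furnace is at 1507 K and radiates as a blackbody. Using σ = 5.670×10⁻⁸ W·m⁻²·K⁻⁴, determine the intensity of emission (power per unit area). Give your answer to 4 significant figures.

I ≈ 2.924×10⁵ W/m²

Stefan–Boltzmann: I = σT⁴ = 5.670×10⁻⁸ × (1507)⁴ = 2.924×10⁵ W/m².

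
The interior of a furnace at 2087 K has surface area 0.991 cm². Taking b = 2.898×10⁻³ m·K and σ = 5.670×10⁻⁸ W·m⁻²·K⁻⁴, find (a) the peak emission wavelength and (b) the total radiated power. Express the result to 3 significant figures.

λ_max ≈ 1.39 μm; P ≈ 107 W

(a) λ_max = b/T = 2.898×10⁻³/2087 = 1.389×10⁻⁶ m = 1.39 μm.
Area A = 0.991 cm² = 9.91×10⁻⁵ m².
(b) P = σAT⁴ = 5.670×10⁻⁸×9.91×10⁻⁵×(2087)⁴ = 107 W.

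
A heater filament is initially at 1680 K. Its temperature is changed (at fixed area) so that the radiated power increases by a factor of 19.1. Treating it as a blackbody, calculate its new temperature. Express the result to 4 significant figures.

P ∝ T⁴, so T₂/T₁ = (P₂/P₁)^(1/4) = (19.1)^(1/4) = 2.09054.
T₂ = 1680 × 2.09054 = 3512 K.

T₂ ≈ 3512 K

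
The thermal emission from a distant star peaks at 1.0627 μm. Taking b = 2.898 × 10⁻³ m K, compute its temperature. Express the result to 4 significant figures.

Wien's law gives T = b/λ_max = (2.898×10⁻³ m·K)/(1.0627×10⁻⁶ m) = 2727 K.

T ≈ 2727 K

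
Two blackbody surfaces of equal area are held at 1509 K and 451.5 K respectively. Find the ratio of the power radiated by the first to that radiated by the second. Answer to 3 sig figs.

With equal areas, P₁/P₂ = (T₁/T₂)⁴ = (1509/451.5)⁴ = 125.

P₁/P₂ ≈ 125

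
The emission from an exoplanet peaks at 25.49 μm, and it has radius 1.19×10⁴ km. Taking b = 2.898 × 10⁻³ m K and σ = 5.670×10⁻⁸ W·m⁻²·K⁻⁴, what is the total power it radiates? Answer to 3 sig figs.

P ≈ 1.69×10¹⁶ W

Wien's law: T = b/λ_max = 2.898×10⁻³/2.549×10⁻⁵ = 113.692 K.
Surface area A = 4πR² = 4π(1.19×10⁷ m)² = 1.77952×10¹⁵ m².
Then P = σAT⁴ = 5.670×10⁻⁸×1.77952×10¹⁵×(113.692)⁴ = 1.69×10¹⁶ W.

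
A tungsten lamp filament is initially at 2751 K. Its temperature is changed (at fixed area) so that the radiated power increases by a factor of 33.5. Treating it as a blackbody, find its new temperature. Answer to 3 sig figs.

T₂ ≈ 6.62×10³ K

P ∝ T⁴, so T₂/T₁ = (P₂/P₁)^(1/4) = (33.5)^(1/4) = 2.40581.
T₂ = 2751 × 2.40581 = 6.62×10³ K.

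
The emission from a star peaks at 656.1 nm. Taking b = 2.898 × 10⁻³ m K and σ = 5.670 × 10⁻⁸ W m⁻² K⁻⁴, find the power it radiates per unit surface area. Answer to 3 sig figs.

I ≈ 2.16×10⁷ W/m²

Wien's law: T = b/λ_max = 2.898×10⁻³/6.561×10⁻⁷ = 4417.01 K.
Then I = σT⁴ = 5.670×10⁻⁸×(4417.01)⁴ = 2.16×10⁷ W/m².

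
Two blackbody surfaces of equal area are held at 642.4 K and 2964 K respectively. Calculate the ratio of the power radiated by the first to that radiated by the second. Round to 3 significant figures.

With equal areas, P₁/P₂ = (T₁/T₂)⁴ = (642.4/2964)⁴ = 2.21×10⁻³.

P₁/P₂ ≈ 2.21×10⁻³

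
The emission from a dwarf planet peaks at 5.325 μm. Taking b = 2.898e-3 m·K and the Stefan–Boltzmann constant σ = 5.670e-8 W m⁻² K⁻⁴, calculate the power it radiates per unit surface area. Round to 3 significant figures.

I ≈ 4.97×10³ W/m²

Wien's law: T = b/λ_max = 2.898×10⁻³/5.325×10⁻⁶ = 544.225 K.
Then I = σT⁴ = 5.670×10⁻⁸×(544.225)⁴ = 4.97×10³ W/m².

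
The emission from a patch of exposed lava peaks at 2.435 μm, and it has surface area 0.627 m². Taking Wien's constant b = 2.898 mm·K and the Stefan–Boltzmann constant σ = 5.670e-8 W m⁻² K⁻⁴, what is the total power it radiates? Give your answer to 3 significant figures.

Wien's law: T = b/λ_max = 2.898×10⁻³/2.435×10⁻⁶ = 1190.14 K.
Area A = 0.627 m².
Then P = σAT⁴ = 5.670×10⁻⁸×0.627×(1190.14)⁴ = 7.13×10⁴ W.

P ≈ 7.13×10⁴ W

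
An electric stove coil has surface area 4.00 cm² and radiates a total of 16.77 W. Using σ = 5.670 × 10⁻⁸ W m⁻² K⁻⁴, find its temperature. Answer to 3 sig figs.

T ≈ 927 K

Area A = 4.00 cm² = 4.00×10⁻⁴ m².
P = σAT⁴ ⇒ T = (P/(σA))^(1/4) = (16.77/(5.670×10⁻⁸×4.00×10⁻⁴))^(1/4) = 927 K.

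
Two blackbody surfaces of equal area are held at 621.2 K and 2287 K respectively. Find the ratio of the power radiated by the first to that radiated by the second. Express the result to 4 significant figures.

With equal areas, P₁/P₂ = (T₁/T₂)⁴ = (621.2/2287)⁴ = 5.443×10⁻³.

P₁/P₂ ≈ 5.443×10⁻³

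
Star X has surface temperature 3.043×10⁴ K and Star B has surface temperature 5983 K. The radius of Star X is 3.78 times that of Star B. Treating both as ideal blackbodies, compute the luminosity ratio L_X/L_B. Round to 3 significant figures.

L_X/L_B ≈ 9.56×10³

L ∝ R²T⁴, so L_X/L_B = (R_X/R_B)²(T_X/T_B)⁴ = (3.78)² × (3.043×10⁴/5983)⁴ = 14.2884 × 669.163 = 9.56×10³.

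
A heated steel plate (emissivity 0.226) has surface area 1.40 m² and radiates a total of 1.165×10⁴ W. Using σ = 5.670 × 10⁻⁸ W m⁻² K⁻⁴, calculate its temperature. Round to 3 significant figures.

T ≈ 898 K

Area A = 1.40 m².
P = εσAT⁴ ⇒ T = (P/(εσA))^(1/4) = (1.165×10⁴/(0.226×5.670×10⁻⁸×1.40))^(1/4) = 898 K.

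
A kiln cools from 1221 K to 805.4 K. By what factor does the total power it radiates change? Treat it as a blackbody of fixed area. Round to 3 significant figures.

P ∝ T⁴, so P₂/P₁ = (T₂/T₁)⁴ = (805.4/1221)⁴ = (0.659623)⁴ = 0.189.

P₂/P₁ ≈ 0.189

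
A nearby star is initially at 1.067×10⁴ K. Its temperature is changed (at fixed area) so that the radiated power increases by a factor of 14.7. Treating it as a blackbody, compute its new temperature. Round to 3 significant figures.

P ∝ T⁴, so T₂/T₁ = (P₂/P₁)^(1/4) = (14.7)^(1/4) = 1.95808.
T₂ = 1.067×10⁴ × 1.95808 = 2.09×10⁴ K.

T₂ ≈ 2.09×10⁴ K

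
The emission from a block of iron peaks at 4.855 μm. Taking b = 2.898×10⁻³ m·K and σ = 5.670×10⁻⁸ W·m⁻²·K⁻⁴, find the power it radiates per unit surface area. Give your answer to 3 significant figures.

Wien's law: T = b/λ_max = 2.898×10⁻³/4.855×10⁻⁶ = 596.910 K.
Then I = σT⁴ = 5.670×10⁻⁸×(596.910)⁴ = 7.20×10³ W/m².

I ≈ 7.20×10³ W/m²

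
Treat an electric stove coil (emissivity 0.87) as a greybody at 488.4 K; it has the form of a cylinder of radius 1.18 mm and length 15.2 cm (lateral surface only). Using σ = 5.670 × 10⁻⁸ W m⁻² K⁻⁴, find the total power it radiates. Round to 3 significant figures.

P ≈ 3.16 W

Lateral area A = 2πrL = 2π×1.18×10⁻³×0.152 = 1.12695×10⁻³ m².
P = εσAT⁴ = 0.87 × 5.670×10⁻⁸ × 1.12695×10⁻³ × (488.4)⁴ = 3.16 W.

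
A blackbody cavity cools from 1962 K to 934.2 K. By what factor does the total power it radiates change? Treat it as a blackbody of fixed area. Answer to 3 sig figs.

P ∝ T⁴, so P₂/P₁ = (T₂/T₁)⁴ = (934.2/1962)⁴ = (0.476147)⁴ = 0.0514.

P₂/P₁ ≈ 0.0514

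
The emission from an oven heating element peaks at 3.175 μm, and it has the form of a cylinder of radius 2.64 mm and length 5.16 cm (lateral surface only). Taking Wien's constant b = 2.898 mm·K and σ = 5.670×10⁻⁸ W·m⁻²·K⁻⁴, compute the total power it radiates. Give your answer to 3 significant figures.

P ≈ 33.7 W

Wien's law: T = b/λ_max = 2.898×10⁻³/3.175×10⁻⁶ = 912.756 K.
Lateral area A = 2πrL = 2π×2.64×10⁻³×0.0516 = 8.55921×10⁻⁴ m².
Then P = σAT⁴ = 5.670×10⁻⁸×8.55921×10⁻⁴×(912.756)⁴ = 33.7 W.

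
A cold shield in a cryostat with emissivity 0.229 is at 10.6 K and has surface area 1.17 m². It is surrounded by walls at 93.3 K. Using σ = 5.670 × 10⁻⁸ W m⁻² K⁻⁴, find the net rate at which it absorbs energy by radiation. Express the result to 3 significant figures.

Net gain ≈ 1.15 W

Area A = 1.17 m².
Net radiated power P_net = εσA(T⁴ − T₀⁴) = 0.229×5.670×10⁻⁸×1.17×(10.6⁴ − 93.3⁴).
T⁴ − T₀⁴ = 12624.8 − 7.57751×10⁷ = -7.57625×10⁷ K⁴, so P_net = -1.15 W — negative, meaning a net gain of 1.15 W.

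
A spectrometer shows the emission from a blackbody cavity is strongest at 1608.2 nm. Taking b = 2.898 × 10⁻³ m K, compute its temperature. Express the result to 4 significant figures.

Wien's law gives T = b/λ_max = (2.898×10⁻³ m·K)/(1.6082×10⁻⁶ m) = 1802 K.

T ≈ 1802 K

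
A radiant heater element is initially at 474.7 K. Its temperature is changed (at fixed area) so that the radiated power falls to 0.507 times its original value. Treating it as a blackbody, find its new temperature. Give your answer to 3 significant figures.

P ∝ T⁴, so T₂/T₁ = (P₂/P₁)^(1/4) = (0.507)^(1/4) = 0.843824.
T₂ = 474.7 × 0.843824 = 401 K.

T₂ ≈ 401 K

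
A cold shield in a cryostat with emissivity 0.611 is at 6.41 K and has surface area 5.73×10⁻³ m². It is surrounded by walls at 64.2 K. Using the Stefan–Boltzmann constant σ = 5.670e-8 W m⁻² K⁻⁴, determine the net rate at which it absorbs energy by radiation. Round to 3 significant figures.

Area A = 5.73×10⁻³ m².
Net radiated power P_net = εσA(T⁴ − T₀⁴) = 0.611×5.670×10⁻⁸×5.73×10⁻³×(6.41⁴ − 64.2⁴).
T⁴ − T₀⁴ = 1688.23 − 1.69879×10⁷ = -1.69862×10⁷ K⁴, so P_net = -3.37×10⁻³ W — negative, meaning a net gain of 3.37×10⁻³ W.

Net gain ≈ 3.37×10⁻³ W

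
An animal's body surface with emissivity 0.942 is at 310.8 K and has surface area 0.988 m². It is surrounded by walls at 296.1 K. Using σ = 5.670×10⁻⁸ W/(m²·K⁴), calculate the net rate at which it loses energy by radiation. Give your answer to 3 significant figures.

Net loss ≈ 86.8 W

Area A = 0.988 m².
Net radiated power P_net = εσA(T⁴ − T₀⁴) = 0.942×5.670×10⁻⁸×0.988×(310.8⁴ − 296.1⁴).
T⁴ − T₀⁴ = 9.33091×10⁹ − 7.68694×10⁹ = 1.64397×10⁹ K⁴, so P_net = 86.8 W.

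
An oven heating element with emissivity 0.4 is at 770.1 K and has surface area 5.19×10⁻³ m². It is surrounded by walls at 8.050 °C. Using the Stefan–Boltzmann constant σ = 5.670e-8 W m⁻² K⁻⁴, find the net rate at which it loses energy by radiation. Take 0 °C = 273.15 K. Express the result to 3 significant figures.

Net loss ≈ 40.7 W

Surroundings: T = 8.050 °C + 273.15 = 281.200 K.
Area A = 5.19×10⁻³ m².
Net radiated power P_net = εσA(T⁴ − T₀⁴) = 0.4×5.670×10⁻⁸×5.19×10⁻³×(770.1⁴ − 281.200⁴).
T⁴ − T₀⁴ = 3.51713×10¹¹ − 6.25261×10⁹ = 3.45460×10¹¹ K⁴, so P_net = 40.7 W.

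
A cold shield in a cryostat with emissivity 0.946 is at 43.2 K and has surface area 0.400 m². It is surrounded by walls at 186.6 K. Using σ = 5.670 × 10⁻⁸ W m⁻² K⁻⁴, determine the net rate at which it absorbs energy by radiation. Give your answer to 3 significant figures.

Net gain ≈ 25.9 W

Area A = 0.400 m².
Net radiated power P_net = εσA(T⁴ − T₀⁴) = 0.946×5.670×10⁻⁸×0.400×(43.2⁴ − 186.6⁴).
T⁴ − T₀⁴ = 3.48285×10⁶ − 1.21240×10⁹ = -1.20892×10⁹ K⁴, so P_net = -25.9 W — negative, meaning a net gain of 25.9 W.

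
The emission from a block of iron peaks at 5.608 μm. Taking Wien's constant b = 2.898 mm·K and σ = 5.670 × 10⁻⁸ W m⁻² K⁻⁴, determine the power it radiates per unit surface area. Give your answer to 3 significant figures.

Wien's law: T = b/λ_max = 2.898×10⁻³/5.608×10⁻⁶ = 516.762 K.
Then I = σT⁴ = 5.670×10⁻⁸×(516.762)⁴ = 4.04×10³ W/m².

I ≈ 4.04×10³ W/m²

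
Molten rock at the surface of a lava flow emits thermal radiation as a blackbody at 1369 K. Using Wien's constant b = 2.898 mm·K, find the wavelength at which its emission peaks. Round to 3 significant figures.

λ_max ≈ 2.12×10³ nm

Wien's displacement law: λ_max = b/T = (2.898×10⁻³ m·K)/(1369 K) = 2.117×10⁻⁶ m.
That is 2.12×10³ nm, in the infrared range.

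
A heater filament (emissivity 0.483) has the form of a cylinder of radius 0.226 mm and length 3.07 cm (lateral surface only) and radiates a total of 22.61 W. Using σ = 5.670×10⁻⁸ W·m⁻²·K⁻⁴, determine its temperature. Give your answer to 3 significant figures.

T ≈ 2.09×10³ K

Lateral area A = 2πrL = 2π×2.26×10⁻⁴×0.0307 = 4.35940×10⁻⁵ m².
P = εσAT⁴ ⇒ T = (P/(εσA))^(1/4) = (22.61/(0.483×5.670×10⁻⁸×4.35940×10⁻⁵))^(1/4) = 2.09×10³ K.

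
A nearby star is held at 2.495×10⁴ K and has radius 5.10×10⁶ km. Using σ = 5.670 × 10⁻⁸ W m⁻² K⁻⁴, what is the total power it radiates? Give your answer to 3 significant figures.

P ≈ 7.18×10³⁰ W

Surface area A = 4πR² = 4π(5.10×10⁹ m)² = 3.26851×10²⁰ m².
P = σAT⁴ = 5.670×10⁻⁸ × 3.26851×10²⁰ × (2.495×10⁴)⁴ = 7.18×10³⁰ W.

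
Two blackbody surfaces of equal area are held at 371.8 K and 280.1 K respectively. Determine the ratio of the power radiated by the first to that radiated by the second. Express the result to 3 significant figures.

P₁/P₂ ≈ 3.10

With equal areas, P₁/P₂ = (T₁/T₂)⁴ = (371.8/280.1)⁴ = 3.10.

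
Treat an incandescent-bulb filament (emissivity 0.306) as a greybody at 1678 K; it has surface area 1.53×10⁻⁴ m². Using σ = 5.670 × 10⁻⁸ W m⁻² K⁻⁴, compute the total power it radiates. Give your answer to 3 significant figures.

Area A = 1.53×10⁻⁴ m².
P = εσAT⁴ = 0.306 × 5.670×10⁻⁸ × 1.53×10⁻⁴ × (1678)⁴ = 21.0 W.

P ≈ 21.0 W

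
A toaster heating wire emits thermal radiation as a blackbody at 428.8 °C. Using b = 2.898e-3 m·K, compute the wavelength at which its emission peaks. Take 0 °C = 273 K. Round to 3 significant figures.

λ_max ≈ 4.13 μm

T = 428.8 °C + 273 = 701.8 K.
Wien's displacement law: λ_max = b/T = (2.898×10⁻³ m·K)/(701.8 K) = 4.129×10⁻⁶ m.
That is 4.13 μm, in the infrared range.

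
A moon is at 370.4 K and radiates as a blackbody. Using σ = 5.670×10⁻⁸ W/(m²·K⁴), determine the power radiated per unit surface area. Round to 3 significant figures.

I ≈ 1.07×10³ W/m²

Stefan–Boltzmann: I = σT⁴ = 5.670×10⁻⁸ × (370.4)⁴ = 1.07×10³ W/m².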